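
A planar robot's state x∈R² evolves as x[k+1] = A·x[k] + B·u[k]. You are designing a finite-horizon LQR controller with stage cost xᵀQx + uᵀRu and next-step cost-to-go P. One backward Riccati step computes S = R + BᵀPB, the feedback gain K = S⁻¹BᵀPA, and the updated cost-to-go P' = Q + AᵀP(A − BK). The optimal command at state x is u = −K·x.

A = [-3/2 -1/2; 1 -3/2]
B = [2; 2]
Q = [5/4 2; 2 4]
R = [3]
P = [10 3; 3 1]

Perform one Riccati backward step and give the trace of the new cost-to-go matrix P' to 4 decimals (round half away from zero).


6.6620

BᵀP = [26.0000 8.0000]
S = R + BᵀPB = [3] + [68.0000] = [71.0000]
BᵀPA = [-31.0000 -25.0000]
K = S⁻¹·BᵀPA = [-0.4366 -0.3521]
A−BK = [-0.6268 0.2042; 1.8732 -0.7958]
AᵀP(A−BK) = [0.9648 0.3345; 0.3345 0.4472]
P' = Q + AᵀP(A−BK) = [2.2148 2.3345; 2.3345 4.4472]
tr(P') = 6.6620


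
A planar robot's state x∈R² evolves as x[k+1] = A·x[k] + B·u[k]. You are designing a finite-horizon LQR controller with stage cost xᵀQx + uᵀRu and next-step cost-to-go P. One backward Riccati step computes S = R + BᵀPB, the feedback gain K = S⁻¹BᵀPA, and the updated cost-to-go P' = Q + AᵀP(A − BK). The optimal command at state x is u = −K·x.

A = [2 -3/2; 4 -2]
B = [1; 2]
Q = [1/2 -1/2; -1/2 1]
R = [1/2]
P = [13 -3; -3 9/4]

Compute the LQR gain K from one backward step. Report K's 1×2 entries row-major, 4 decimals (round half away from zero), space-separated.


1.9048 -1.2857

BᵀP = [7.0000 1.5000]
S = R + BᵀPB = [1/2] + [10.0000] = [10.5000]
BᵀPA = [20.0000 -13.5000]
K = S⁻¹·BᵀPA = [1.9048 -1.2857]
A−BK = [0.0952 -0.2143; 0.1905 0.5714]
AᵀP(A−BK) = [1.9048 -1.2857; -1.2857 2.8929]
P' = Q + AᵀP(A−BK) = [2.4048 -1.7857; -1.7857 3.8929]
tr(P') = 6.2976


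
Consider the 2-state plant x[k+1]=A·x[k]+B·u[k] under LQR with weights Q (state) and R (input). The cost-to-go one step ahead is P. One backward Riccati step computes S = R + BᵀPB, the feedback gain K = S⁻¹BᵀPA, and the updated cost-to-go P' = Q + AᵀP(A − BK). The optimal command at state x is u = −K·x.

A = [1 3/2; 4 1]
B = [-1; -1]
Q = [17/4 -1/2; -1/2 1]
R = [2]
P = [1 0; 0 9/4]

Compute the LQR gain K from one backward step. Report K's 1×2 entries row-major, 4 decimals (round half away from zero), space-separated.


-1.9048 -0.7143

BᵀP = [-1.0000 -2.2500]
S = R + BᵀPB = [2] + [3.2500] = [5.2500]
BᵀPA = [-10.0000 -3.7500]
K = S⁻¹·BᵀPA = [-1.9048 -0.7143]
A−BK = [-0.9048 0.7857; 2.0952 0.2857]
AᵀP(A−BK) = [17.9524 3.3571; 3.3571 1.8214]
P' = Q + AᵀP(A−BK) = [22.2024 2.8571; 2.8571 2.8214]
tr(P') = 25.0238


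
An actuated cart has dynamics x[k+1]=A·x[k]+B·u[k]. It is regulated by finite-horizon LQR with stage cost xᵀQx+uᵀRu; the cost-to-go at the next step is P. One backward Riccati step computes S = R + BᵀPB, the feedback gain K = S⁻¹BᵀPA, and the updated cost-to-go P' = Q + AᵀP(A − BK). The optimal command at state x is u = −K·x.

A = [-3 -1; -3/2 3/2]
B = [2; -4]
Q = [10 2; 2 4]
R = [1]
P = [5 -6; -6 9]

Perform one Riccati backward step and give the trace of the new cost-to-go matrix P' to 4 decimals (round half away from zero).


22.0019

BᵀP = [34.0000 -48.0000]
S = R + BᵀPB = [1] + [260.0000] = [261.0000]
BᵀPA = [-30.0000 -106.0000]
K = S⁻¹·BᵀPA = [-0.1149 -0.4061]
A−BK = [-2.7701 -0.1877; -1.9598 -0.1245]
AᵀP(A−BK) = [7.8017 0.5661; 0.5661 0.2002]
P' = Q + AᵀP(A−BK) = [17.8017 2.5661; 2.5661 4.2002]
tr(P') = 22.0019


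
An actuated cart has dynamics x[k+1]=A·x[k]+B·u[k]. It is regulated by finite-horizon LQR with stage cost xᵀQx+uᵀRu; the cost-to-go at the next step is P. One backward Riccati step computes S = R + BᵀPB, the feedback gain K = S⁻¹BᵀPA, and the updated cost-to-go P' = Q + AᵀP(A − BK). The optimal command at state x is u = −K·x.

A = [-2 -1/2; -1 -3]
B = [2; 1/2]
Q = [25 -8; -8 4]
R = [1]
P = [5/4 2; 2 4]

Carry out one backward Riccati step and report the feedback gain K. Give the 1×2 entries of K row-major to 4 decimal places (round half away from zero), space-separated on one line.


BᵀP = [3.5000 6.0000]
S = R + BᵀPB = [1] + [10.0000] = [11.0000]
BᵀPA = [-13.0000 -19.7500]
K = S⁻¹·BᵀPA = [-1.1818 -1.7955]
A−BK = [0.3636 3.0909; -0.4091 -2.1023]
AᵀP(A−BK) = [1.6364 2.9091; 2.9091 6.8523]
P' = Q + AᵀP(A−BK) = [26.6364 -5.0909; -5.0909 10.8523]
tr(P') = 37.4886

-1.1818 -1.7955


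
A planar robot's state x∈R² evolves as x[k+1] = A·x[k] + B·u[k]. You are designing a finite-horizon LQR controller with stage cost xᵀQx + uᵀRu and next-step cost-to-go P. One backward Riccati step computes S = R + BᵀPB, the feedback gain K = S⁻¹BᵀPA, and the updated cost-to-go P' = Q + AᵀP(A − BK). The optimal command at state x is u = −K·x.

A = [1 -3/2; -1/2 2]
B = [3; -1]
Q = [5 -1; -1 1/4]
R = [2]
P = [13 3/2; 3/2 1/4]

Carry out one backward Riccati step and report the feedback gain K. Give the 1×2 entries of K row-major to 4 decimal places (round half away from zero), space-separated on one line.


0.3209 -0.4331

BᵀP = [37.5000 4.2500]
S = R + BᵀPB = [2] + [108.2500] = [110.2500]
BᵀPA = [35.3750 -47.7500]
K = S⁻¹·BᵀPA = [0.3209 -0.4331]
A−BK = [0.0374 -0.2007; -0.1791 1.5669]
AᵀP(A−BK) = [0.2120 -0.3039; -0.3039 0.5692]
P' = Q + AᵀP(A−BK) = [5.2120 -1.3039; -1.3039 0.8192]
tr(P') = 6.0312


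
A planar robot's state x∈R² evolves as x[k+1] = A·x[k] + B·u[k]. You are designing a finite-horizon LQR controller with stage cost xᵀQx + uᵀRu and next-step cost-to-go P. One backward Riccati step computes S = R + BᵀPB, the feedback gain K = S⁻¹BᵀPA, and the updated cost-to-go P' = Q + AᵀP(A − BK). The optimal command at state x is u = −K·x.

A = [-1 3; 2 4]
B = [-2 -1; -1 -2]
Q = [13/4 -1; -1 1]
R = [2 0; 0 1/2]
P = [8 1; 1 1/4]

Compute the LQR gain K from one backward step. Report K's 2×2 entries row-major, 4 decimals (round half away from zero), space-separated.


0.3372 -0.6651 -0.0185 -1.6074

BᵀP = [-17.0000 -2.2500; -10.0000 -1.5000]
S = R + BᵀPB = [2 0; 0 1/2] + [36.2500 21.5000; 21.5000 13.0000] = [38.2500 21.5000; 21.5000 13.5000]
BᵀPA = [12.5000 -60.0000; 7.0000 -36.0000]
K = S⁻¹·BᵀPA = [0.3372 -0.6651; -0.0185 -1.6074]
A−BK = [-0.3441 0.0624; 2.3002 0.1201]
AᵀP(A−BK) = [0.9145 -0.4342; -0.4342 2.2263]
P' = Q + AᵀP(A−BK) = [4.1645 -1.4342; -1.4342 3.2263]
tr(P') = 7.3909


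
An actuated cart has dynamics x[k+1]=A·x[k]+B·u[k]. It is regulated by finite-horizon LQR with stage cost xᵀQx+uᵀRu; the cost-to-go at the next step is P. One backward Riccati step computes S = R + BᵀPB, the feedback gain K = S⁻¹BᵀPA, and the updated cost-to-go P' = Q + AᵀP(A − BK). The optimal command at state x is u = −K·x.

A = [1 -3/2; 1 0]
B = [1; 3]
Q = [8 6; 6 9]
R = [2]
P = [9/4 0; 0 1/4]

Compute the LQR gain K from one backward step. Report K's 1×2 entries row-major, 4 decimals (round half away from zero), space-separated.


BᵀP = [2.2500 0.7500]
S = R + BᵀPB = [2] + [4.5000] = [6.5000]
BᵀPA = [3.0000 -3.3750]
K = S⁻¹·BᵀPA = [0.4615 -0.5192]
A−BK = [0.5385 -0.9808; -0.3846 1.5577]
AᵀP(A−BK) = [1.1154 -1.8173; -1.8173 3.3101]
P' = Q + AᵀP(A−BK) = [9.1154 4.1827; 4.1827 12.3101]
tr(P') = 21.4255

0.4615 -0.5192


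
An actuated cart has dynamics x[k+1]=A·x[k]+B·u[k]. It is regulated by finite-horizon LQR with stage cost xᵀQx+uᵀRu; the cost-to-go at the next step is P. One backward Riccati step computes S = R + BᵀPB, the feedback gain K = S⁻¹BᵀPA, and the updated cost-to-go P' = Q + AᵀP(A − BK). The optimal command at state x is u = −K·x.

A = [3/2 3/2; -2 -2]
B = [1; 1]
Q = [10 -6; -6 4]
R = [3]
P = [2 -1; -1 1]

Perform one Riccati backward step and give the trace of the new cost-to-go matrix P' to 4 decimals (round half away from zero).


BᵀP = [1.0000 0.0000]
S = R + BᵀPB = [3] + [1.0000] = [4.0000]
BᵀPA = [1.5000 1.5000]
K = S⁻¹·BᵀPA = [0.3750 0.3750]
A−BK = [1.1250 1.1250; -2.3750 -2.3750]
AᵀP(A−BK) = [13.9375 13.9375; 13.9375 13.9375]
P' = Q + AᵀP(A−BK) = [23.9375 7.9375; 7.9375 17.9375]
tr(P') = 41.8750

41.8750


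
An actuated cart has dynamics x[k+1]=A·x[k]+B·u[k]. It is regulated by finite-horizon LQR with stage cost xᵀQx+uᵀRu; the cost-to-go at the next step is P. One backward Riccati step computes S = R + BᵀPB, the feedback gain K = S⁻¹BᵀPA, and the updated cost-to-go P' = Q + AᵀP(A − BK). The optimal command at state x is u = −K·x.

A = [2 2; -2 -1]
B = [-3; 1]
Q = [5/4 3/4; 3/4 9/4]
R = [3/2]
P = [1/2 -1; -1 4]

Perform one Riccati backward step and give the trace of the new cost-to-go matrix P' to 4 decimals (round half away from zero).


7.9375

BᵀP = [-2.5000 7.0000]
S = R + BᵀPB = [3/2] + [14.5000] = [16.0000]
BᵀPA = [-19.0000 -12.0000]
K = S⁻¹·BᵀPA = [-1.1875 -0.7500]
A−BK = [-1.5625 -0.2500; -0.8125 -0.2500]
AᵀP(A−BK) = [3.4375 1.7500; 1.7500 1.0000]
P' = Q + AᵀP(A−BK) = [4.6875 2.5000; 2.5000 3.2500]
tr(P') = 7.9375


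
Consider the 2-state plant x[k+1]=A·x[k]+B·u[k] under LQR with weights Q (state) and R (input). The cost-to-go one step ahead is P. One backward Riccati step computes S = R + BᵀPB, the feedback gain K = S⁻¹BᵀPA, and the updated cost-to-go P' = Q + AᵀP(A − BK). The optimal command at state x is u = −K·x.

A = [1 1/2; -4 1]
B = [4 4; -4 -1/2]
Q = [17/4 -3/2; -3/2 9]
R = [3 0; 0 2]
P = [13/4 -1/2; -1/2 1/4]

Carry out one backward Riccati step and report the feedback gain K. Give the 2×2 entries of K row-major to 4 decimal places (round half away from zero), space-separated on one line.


BᵀP = [15.0000 -3.0000; 13.2500 -2.1250]
S = R + BᵀPB = [3 0; 0 2] + [72.0000 61.5000; 61.5000 54.0625] = [75.0000 61.5000; 61.5000 56.0625]
BᵀPA = [27.0000 4.5000; 21.7500 4.5000]
K = S⁻¹·BᵀPA = [0.4168 -0.0579; -0.0692 0.1438]
A−BK = [-0.3901 0.1565; -2.3675 0.8402]
AᵀP(A−BK) = [1.5030 -0.4389; -0.4389 0.1760]
P' = Q + AᵀP(A−BK) = [5.7530 -1.9389; -1.9389 9.1760]
tr(P') = 14.9290

0.4168 -0.0579 -0.0692 0.1438


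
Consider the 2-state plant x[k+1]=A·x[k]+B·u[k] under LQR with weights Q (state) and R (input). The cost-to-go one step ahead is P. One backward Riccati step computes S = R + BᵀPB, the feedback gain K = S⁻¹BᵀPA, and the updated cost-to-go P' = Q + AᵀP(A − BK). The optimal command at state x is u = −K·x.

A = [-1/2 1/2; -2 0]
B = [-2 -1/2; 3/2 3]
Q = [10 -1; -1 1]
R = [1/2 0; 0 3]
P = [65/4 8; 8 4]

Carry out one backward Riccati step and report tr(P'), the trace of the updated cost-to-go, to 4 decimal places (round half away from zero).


12.1626

BᵀP = [-20.5000 -10.0000; 15.8750 8.0000]
S = R + BᵀPB = [1/2 0; 0 3] + [26.0000 -19.7500; -19.7500 16.0625] = [26.5000 -19.7500; -19.7500 19.0625]
BᵀPA = [30.2500 -10.2500; -23.9375 7.9375]
K = S⁻¹·BᵀPA = [0.9025 -0.3356; -0.3207 0.0687]
A−BK = [1.1447 -0.1368; -2.3918 0.2973]
AᵀP(A−BK) = [1.0853 -0.2664; -0.2664 0.0774]
P' = Q + AᵀP(A−BK) = [11.0853 -1.2664; -1.2664 1.0774]
tr(P') = 12.1626


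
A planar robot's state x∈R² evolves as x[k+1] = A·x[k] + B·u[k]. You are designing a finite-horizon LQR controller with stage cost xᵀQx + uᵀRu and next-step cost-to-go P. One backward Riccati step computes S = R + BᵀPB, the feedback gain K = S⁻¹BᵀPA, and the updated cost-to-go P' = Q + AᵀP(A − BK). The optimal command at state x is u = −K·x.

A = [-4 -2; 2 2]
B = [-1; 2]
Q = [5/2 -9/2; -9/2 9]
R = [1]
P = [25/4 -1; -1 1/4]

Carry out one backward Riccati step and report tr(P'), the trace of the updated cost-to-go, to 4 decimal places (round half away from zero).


25.6633

BᵀP = [-8.2500 1.5000]
S = R + BᵀPB = [1] + [11.2500] = [12.2500]
BᵀPA = [36.0000 19.5000]
K = S⁻¹·BᵀPA = [2.9388 1.5918]
A−BK = [-1.0612 -0.4082; -3.8776 -1.1837]
AᵀP(A−BK) = [11.2041 5.6939; 5.6939 2.9592]
P' = Q + AᵀP(A−BK) = [13.7041 1.1939; 1.1939 11.9592]
tr(P') = 25.6633


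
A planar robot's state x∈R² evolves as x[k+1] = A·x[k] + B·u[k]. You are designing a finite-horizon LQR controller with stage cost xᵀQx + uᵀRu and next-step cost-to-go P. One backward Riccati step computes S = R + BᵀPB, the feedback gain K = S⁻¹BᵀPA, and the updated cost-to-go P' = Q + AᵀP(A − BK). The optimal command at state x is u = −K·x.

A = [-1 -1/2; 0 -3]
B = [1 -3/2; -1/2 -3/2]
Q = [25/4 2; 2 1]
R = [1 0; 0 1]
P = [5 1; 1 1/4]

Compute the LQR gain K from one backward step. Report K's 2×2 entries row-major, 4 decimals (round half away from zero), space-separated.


-0.2360 -0.1222 0.4099 0.5280

BᵀP = [4.5000 0.8750; -9.0000 -1.8750]
S = R + BᵀPB = [1 0; 0 1] + [4.0625 -8.0625; -8.0625 16.3125] = [5.0625 -8.0625; -8.0625 17.3125]
BᵀPA = [-4.5000 -4.8750; 9.0000 10.1250]
K = S⁻¹·BᵀPA = [-0.2360 -0.1222; 0.4099 0.5280]
A−BK = [-0.1491 0.4141; 0.4969 -2.2692]
AᵀP(A−BK) = [0.2484 0.1988; 0.1988 0.5590]
P' = Q + AᵀP(A−BK) = [6.4984 2.1988; 2.1988 1.5590]
tr(P') = 8.0575


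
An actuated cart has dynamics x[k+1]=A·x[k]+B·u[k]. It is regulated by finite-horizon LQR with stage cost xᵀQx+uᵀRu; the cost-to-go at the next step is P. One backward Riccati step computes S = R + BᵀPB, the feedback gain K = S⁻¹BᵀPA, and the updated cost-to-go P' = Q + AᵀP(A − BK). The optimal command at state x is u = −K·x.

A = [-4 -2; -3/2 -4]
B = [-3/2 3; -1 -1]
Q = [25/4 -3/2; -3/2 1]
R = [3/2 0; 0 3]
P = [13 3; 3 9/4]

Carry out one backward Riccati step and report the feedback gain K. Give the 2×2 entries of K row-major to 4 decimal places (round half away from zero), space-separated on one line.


1.5626 2.1684 -0.5679 0.3140

BᵀP = [-22.5000 -6.7500; 36.0000 6.7500]
S = R + BᵀPB = [3/2 0; 0 3] + [40.5000 -60.7500; -60.7500 101.2500] = [42.0000 -60.7500; -60.7500 104.2500]
BᵀPA = [100.1250 72.0000; -154.1250 -99.0000]
K = S⁻¹·BᵀPA = [1.5626 2.1684; -0.5679 0.3140]
A−BK = [0.0474 0.3107; -0.5053 -1.5176]
AᵀP(A−BK) = [5.0897 5.7776; 5.7776 10.9567]
P' = Q + AᵀP(A−BK) = [11.3397 4.2776; 4.2776 11.9567]
tr(P') = 23.2964


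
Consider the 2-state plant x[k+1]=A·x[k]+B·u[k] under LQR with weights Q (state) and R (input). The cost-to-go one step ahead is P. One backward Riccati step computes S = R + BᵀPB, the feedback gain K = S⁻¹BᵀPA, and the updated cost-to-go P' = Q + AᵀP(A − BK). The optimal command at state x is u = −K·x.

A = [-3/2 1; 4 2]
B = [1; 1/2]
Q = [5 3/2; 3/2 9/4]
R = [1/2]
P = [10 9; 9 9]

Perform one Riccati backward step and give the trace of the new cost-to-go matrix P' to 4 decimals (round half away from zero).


20.7471

BᵀP = [14.5000 13.5000]
S = R + BᵀPB = [1/2] + [21.2500] = [21.7500]
BᵀPA = [32.2500 41.5000]
K = S⁻¹·BᵀPA = [1.4828 1.9080]
A−BK = [-2.9828 -0.9080; 3.2586 1.0460]
AᵀP(A−BK) = [10.6810 4.4655; 4.4655 2.8161]
P' = Q + AᵀP(A−BK) = [15.6810 5.9655; 5.9655 5.0661]
tr(P') = 20.7471


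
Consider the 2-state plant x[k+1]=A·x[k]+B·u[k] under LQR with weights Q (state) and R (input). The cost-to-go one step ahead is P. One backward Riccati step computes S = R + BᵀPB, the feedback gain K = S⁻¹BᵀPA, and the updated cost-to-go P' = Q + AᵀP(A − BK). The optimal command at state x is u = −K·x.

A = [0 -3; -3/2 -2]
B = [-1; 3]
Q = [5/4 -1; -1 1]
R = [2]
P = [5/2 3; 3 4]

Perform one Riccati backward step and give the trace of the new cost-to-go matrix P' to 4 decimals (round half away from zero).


15.1500

BᵀP = [6.5000 9.0000]
S = R + BᵀPB = [2] + [20.5000] = [22.5000]
BᵀPA = [-13.5000 -37.5000]
K = S⁻¹·BᵀPA = [-0.6000 -1.6667]
A−BK = [-0.6000 -4.6667; 0.3000 3.0000]
AᵀP(A−BK) = [0.9000 3.0000; 3.0000 12.0000]
P' = Q + AᵀP(A−BK) = [2.1500 2.0000; 2.0000 13.0000]
tr(P') = 15.1500


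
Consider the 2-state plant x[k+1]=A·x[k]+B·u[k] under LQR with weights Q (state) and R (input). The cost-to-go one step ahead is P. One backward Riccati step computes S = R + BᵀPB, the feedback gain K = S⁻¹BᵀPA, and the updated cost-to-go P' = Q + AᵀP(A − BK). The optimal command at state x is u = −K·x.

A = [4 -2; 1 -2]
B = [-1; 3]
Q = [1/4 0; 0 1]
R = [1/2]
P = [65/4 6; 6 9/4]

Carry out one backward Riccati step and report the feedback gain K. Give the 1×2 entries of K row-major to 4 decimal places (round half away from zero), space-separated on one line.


BᵀP = [1.7500 0.7500]
S = R + BᵀPB = [1/2] + [0.5000] = [1.0000]
BᵀPA = [7.7500 -5.0000]
K = S⁻¹·BᵀPA = [7.7500 -5.0000]
A−BK = [11.7500 -7.0000; -22.2500 13.0000]
AᵀP(A−BK) = [250.1875 -155.7500; -155.7500 97.0000]
P' = Q + AᵀP(A−BK) = [250.4375 -155.7500; -155.7500 98.0000]
tr(P') = 348.4375

7.7500 -5.0000


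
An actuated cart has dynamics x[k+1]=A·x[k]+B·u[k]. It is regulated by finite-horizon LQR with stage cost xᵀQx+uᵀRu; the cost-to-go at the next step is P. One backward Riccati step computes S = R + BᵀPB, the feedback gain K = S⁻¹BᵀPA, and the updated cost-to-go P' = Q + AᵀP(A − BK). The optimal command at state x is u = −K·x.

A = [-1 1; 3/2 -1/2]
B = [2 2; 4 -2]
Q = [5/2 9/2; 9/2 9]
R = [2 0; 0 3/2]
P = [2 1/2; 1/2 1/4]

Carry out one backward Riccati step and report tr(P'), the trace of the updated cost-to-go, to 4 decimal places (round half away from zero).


BᵀP = [6.0000 2.0000; 3.0000 0.5000]
S = R + BᵀPB = [2 0; 0 3/2] + [20.0000 8.0000; 8.0000 5.0000] = [22.0000 8.0000; 8.0000 6.5000]
BᵀPA = [-3.0000 5.0000; -2.2500 2.7500]
K = S⁻¹·BᵀPA = [-0.0190 0.1329; -0.3228 0.2595]
A−BK = [-0.3165 0.2152; 0.9304 -0.5127]
AᵀP(A−BK) = [0.2793 -0.2049; -0.2049 0.1843]
P' = Q + AᵀP(A−BK) = [2.7793 4.2951; 4.2951 9.1843]
tr(P') = 11.9636

11.9636


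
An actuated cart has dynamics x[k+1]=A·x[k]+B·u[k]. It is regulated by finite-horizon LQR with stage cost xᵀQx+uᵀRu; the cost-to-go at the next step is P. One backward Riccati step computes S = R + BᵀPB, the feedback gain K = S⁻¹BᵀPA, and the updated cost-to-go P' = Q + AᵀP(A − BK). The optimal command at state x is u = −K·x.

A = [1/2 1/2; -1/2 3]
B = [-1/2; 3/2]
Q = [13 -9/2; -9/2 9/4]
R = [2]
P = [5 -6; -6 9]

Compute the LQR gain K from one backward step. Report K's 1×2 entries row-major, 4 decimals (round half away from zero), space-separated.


BᵀP = [-11.5000 16.5000]
S = R + BᵀPB = [2] + [30.5000] = [32.5000]
BᵀPA = [-14.0000 43.7500]
K = S⁻¹·BᵀPA = [-0.4308 1.3462]
A−BK = [0.2846 1.1731; 0.1462 0.9808]
AᵀP(A−BK) = [0.4692 -0.9038; -0.9038 5.3558]
P' = Q + AᵀP(A−BK) = [13.4692 -5.4038; -5.4038 7.6058]
tr(P') = 21.0750

-0.4308 1.3462


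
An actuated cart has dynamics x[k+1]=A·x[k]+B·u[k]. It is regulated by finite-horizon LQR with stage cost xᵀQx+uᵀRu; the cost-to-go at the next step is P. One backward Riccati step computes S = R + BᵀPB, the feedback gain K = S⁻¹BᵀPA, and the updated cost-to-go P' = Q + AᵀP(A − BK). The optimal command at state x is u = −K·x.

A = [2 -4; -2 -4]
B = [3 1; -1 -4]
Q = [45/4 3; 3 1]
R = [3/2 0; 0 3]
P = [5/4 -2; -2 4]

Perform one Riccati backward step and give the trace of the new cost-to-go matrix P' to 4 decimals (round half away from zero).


17.4957

BᵀP = [5.7500 -10.0000; 9.2500 -18.0000]
S = R + BᵀPB = [3/2 0; 0 3] + [27.2500 45.7500; 45.7500 81.2500] = [28.7500 45.7500; 45.7500 84.2500]
BᵀPA = [31.5000 17.0000; 54.5000 35.0000]
K = S⁻¹·BᵀPA = [0.4877 -0.5135; 0.3821 0.6943]
A−BK = [0.1550 -3.1538; 0.0160 -1.7364]
AᵀP(A−BK) = [0.8158 0.3373; 0.3373 4.4299]
P' = Q + AᵀP(A−BK) = [12.0658 3.3373; 3.3373 5.4299]
tr(P') = 17.4957


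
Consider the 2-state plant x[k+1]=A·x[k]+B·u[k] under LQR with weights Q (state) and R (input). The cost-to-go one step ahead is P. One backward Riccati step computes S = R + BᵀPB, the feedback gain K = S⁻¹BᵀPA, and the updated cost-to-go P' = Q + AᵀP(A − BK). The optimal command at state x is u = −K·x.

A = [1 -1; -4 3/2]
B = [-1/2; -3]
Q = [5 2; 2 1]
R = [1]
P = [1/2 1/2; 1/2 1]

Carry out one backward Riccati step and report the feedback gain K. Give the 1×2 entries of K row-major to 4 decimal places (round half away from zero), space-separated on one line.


BᵀP = [-1.7500 -3.2500]
S = R + BᵀPB = [1] + [10.6250] = [11.6250]
BᵀPA = [11.2500 -3.1250]
K = S⁻¹·BᵀPA = [0.9677 -0.2688]
A−BK = [1.4839 -1.1344; -1.0968 0.6935]
AᵀP(A−BK) = [1.6129 -0.7258; -0.7258 0.4099]
P' = Q + AᵀP(A−BK) = [6.6129 1.2742; 1.2742 1.4099]
tr(P') = 8.0228

0.9677 -0.2688


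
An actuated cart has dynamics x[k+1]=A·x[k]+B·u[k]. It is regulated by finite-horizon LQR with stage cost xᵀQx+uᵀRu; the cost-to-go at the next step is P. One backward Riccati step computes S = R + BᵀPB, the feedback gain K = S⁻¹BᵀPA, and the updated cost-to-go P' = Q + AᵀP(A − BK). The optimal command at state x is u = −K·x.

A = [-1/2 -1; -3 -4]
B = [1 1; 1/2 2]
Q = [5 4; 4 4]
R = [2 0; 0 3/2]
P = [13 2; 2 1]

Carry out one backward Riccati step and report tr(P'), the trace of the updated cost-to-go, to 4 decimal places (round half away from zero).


BᵀP = [14.0000 2.5000; 17.0000 4.0000]
S = R + BᵀPB = [2 0; 0 3/2] + [15.2500 19.0000; 19.0000 25.0000] = [17.2500 19.0000; 19.0000 26.5000]
BᵀPA = [-14.5000 -24.0000; -20.5000 -33.0000]
K = S⁻¹·BᵀPA = [0.0546 -0.0936; -0.8127 -1.1782]
A−BK = [0.2581 0.2718; -1.4018 -1.5969]
AᵀP(A−BK) = [2.3807 2.9902; 2.9902 3.8739]
P' = Q + AᵀP(A−BK) = [7.3807 6.9902; 6.9902 7.8739]
tr(P') = 15.2546

15.2546


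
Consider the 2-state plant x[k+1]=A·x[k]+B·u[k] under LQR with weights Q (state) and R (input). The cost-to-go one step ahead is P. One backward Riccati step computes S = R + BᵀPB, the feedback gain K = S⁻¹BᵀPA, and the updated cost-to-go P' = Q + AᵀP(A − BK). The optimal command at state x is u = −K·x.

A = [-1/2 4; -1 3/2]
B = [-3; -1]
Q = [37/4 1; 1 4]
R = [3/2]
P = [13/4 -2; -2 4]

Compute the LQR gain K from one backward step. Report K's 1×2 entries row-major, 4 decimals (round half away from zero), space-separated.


0.0824 -1.2308

BᵀP = [-7.7500 2.0000]
S = R + BᵀPB = [3/2] + [21.2500] = [22.7500]
BᵀPA = [1.8750 -28.0000]
K = S⁻¹·BᵀPA = [0.0824 -1.2308]
A−BK = [-0.2527 0.3077; -0.9176 0.2692]
AᵀP(A−BK) = [2.6580 -0.6923; -0.6923 2.5385]
P' = Q + AᵀP(A−BK) = [11.9080 0.3077; 0.3077 6.5385]
tr(P') = 18.4464


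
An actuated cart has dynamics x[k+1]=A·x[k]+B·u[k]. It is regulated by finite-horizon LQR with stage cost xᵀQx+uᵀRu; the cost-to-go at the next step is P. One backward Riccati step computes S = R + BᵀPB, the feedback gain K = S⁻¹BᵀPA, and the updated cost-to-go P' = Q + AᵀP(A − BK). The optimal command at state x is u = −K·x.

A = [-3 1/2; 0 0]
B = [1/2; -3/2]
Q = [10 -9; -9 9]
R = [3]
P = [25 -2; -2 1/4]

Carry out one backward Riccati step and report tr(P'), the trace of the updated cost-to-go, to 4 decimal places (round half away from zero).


76.8012

BᵀP = [15.5000 -1.3750]
S = R + BᵀPB = [3] + [9.8125] = [12.8125]
BᵀPA = [-46.5000 7.7500]
K = S⁻¹·BᵀPA = [-3.6293 0.6049]
A−BK = [-1.1854 0.1976; -5.4439 0.9073]
AᵀP(A−BK) = [56.2390 -9.3732; -9.3732 1.5622]
P' = Q + AᵀP(A−BK) = [66.2390 -18.3732; -18.3732 10.5622]
tr(P') = 76.8012


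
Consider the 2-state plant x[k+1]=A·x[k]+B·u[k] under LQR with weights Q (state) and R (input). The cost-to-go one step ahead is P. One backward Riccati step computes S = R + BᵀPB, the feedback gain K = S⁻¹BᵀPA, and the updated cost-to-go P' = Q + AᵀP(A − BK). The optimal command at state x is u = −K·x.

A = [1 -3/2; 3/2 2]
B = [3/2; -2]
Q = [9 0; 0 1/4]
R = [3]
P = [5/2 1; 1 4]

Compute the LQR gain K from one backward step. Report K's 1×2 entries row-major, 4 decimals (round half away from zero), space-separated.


BᵀP = [1.7500 -6.5000]
S = R + BᵀPB = [3] + [15.6250] = [18.6250]
BᵀPA = [-8.0000 -15.6250]
K = S⁻¹·BᵀPA = [-0.4295 -0.8389]
A−BK = [1.6443 -0.2416; 0.6409 0.3221]
AᵀP(A−BK) = [11.0638 1.2886; 1.2886 2.5168]
P' = Q + AᵀP(A−BK) = [20.0638 1.2886; 1.2886 2.7668]
tr(P') = 22.8305

-0.4295 -0.8389


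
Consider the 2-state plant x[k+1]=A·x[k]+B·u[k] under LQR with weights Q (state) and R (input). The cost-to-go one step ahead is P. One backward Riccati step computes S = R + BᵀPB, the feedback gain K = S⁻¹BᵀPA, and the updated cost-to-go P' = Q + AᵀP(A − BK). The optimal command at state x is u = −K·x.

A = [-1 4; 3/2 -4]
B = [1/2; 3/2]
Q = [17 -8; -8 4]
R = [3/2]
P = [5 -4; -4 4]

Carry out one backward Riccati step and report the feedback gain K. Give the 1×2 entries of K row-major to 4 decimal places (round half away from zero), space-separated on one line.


1.6522 -5.2174

BᵀP = [-3.5000 4.0000]
S = R + BᵀPB = [3/2] + [4.2500] = [5.7500]
BᵀPA = [9.5000 -30.0000]
K = S⁻¹·BᵀPA = [1.6522 -5.2174]
A−BK = [-1.8261 6.6087; -0.9783 3.8261]
AᵀP(A−BK) = [10.3043 -34.4348; -34.4348 115.4783]
P' = Q + AᵀP(A−BK) = [27.3043 -42.4348; -42.4348 119.4783]
tr(P') = 146.7826


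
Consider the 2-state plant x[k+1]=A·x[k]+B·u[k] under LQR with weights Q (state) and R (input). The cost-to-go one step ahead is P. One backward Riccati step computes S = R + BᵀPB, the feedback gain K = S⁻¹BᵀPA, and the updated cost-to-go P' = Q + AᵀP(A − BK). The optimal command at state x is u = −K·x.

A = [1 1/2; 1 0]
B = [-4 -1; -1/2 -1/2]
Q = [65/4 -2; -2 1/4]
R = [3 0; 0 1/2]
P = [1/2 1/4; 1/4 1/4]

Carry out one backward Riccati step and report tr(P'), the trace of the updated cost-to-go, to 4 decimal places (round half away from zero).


BᵀP = [-2.1250 -1.1250; -0.6250 -0.3750]
S = R + BᵀPB = [3 0; 0 1/2] + [9.0625 2.6875; 2.6875 0.8125] = [12.0625 2.6875; 2.6875 1.3125]
BᵀPA = [-3.2500 -1.0625; -1.0000 -0.3125]
K = S⁻¹·BᵀPA = [-0.1833 -0.0644; -0.3866 -0.1062]
A−BK = [-0.1198 0.1361; 0.7151 -0.0853]
AᵀP(A−BK) = [0.2677 0.0594; 0.0594 0.0234]
P' = Q + AᵀP(A−BK) = [16.5177 -1.9406; -1.9406 0.2734]
tr(P') = 16.7911

16.7911


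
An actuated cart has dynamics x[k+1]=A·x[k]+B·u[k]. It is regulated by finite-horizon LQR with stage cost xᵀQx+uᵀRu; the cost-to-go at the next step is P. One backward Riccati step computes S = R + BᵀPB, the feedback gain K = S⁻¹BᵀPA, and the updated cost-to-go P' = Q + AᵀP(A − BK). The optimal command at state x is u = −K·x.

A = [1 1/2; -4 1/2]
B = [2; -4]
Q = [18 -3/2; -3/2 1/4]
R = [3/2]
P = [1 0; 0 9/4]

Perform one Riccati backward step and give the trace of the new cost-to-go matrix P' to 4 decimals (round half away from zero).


20.9721

BᵀP = [2.0000 -9.0000]
S = R + BᵀPB = [3/2] + [40.0000] = [41.5000]
BᵀPA = [38.0000 -3.5000]
K = S⁻¹·BᵀPA = [0.9157 -0.0843]
A−BK = [-0.8313 0.6687; -0.3373 0.1627]
AᵀP(A−BK) = [2.2048 -0.7952; -0.7952 0.5173]
P' = Q + AᵀP(A−BK) = [20.2048 -2.2952; -2.2952 0.7673]
tr(P') = 20.9721


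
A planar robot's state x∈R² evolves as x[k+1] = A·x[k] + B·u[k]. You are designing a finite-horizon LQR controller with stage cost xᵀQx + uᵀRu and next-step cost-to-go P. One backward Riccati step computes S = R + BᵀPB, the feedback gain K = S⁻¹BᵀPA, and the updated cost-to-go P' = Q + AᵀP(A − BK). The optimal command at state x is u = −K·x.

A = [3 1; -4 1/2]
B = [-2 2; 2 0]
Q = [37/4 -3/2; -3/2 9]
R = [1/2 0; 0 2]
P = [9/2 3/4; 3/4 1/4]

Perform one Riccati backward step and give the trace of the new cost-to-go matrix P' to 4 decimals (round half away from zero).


BᵀP = [-7.5000 -1.0000; 9.0000 1.5000]
S = R + BᵀPB = [1/2 0; 0 2] + [13.0000 -15.0000; -15.0000 18.0000] = [13.5000 -15.0000; -15.0000 20.0000]
BᵀPA = [-18.5000 -8.0000; 21.0000 9.7500]
K = S⁻¹·BᵀPA = [-1.2222 -0.3056; 0.1333 0.2583]
A−BK = [0.2889 -0.1278; -1.5556 1.1111]
AᵀP(A−BK) = [1.0889 0.0472; 0.0472 0.3493]
P' = Q + AᵀP(A−BK) = [10.3389 -1.4528; -1.4528 9.3493]
tr(P') = 19.6882

19.6882


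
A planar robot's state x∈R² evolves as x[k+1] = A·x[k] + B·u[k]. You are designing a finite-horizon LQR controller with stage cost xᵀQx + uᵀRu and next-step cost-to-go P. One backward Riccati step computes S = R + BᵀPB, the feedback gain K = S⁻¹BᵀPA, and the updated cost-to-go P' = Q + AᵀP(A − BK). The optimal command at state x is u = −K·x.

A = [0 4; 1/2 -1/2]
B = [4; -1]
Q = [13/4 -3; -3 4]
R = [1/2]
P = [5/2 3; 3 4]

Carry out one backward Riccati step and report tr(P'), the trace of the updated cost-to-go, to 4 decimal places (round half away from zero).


BᵀP = [7.0000 8.0000]
S = R + BᵀPB = [1/2] + [20.0000] = [20.5000]
BᵀPA = [4.0000 24.0000]
K = S⁻¹·BᵀPA = [0.1951 1.1707]
A−BK = [-0.7805 -0.6829; 0.6951 0.6707]
AᵀP(A−BK) = [0.2195 0.3171; 0.3171 0.9024]
P' = Q + AᵀP(A−BK) = [3.4695 -2.6829; -2.6829 4.9024]
tr(P') = 8.3720

8.3720


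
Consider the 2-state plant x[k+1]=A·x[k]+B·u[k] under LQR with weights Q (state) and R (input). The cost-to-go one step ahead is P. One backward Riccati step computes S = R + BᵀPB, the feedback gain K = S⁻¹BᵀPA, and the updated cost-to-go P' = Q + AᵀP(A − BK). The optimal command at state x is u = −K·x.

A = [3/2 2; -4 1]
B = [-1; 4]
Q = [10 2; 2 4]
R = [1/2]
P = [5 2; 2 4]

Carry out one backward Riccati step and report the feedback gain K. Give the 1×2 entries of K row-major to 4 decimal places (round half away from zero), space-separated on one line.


-0.9626 0.3738

BᵀP = [3.0000 14.0000]
S = R + BᵀPB = [1/2] + [53.0000] = [53.5000]
BᵀPA = [-51.5000 20.0000]
K = S⁻¹·BᵀPA = [-0.9626 0.3738]
A−BK = [0.5374 2.3738; -0.1495 -0.4953]
AᵀP(A−BK) = [1.6752 5.2523; 5.2523 24.5234]
P' = Q + AᵀP(A−BK) = [11.6752 7.2523; 7.2523 28.5234]
tr(P') = 40.1986


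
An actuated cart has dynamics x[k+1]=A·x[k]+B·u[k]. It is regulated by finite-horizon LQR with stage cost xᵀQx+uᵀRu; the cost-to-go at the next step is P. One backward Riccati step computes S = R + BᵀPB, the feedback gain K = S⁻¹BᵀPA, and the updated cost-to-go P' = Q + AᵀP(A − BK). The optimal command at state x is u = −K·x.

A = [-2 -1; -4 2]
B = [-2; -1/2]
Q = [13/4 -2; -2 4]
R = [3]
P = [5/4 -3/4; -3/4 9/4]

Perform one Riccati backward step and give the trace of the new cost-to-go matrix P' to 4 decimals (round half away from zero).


BᵀP = [-2.1250 0.3750]
S = R + BᵀPB = [3] + [4.0625] = [7.0625]
BᵀPA = [2.7500 2.8750]
K = S⁻¹·BᵀPA = [0.3894 0.4071]
A−BK = [-1.2212 -0.1858; -3.8053 2.2035]
AᵀP(A−BK) = [27.9292 -16.6195; -16.6195 12.0796]
P' = Q + AᵀP(A−BK) = [31.1792 -18.6195; -18.6195 16.0796]
tr(P') = 47.2588

47.2588


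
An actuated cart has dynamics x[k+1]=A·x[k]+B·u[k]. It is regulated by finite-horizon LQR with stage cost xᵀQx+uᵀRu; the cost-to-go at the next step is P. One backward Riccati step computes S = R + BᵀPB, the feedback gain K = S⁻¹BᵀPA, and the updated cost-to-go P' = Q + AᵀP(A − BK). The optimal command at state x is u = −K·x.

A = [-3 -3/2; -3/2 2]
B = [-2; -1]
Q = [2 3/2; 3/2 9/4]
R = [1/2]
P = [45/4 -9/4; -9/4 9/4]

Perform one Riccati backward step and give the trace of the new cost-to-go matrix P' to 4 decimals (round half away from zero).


BᵀP = [-20.2500 2.2500]
S = R + BᵀPB = [1/2] + [38.2500] = [38.7500]
BᵀPA = [57.3750 34.8750]
K = S⁻¹·BᵀPA = [1.4806 0.9000]
A−BK = [-0.0387 0.3000; -0.0194 2.9000]
AᵀP(A−BK) = [1.1105 0.6750; 0.6750 16.4250]
P' = Q + AᵀP(A−BK) = [3.1105 2.1750; 2.1750 18.6750]
tr(P') = 21.7855

21.7855


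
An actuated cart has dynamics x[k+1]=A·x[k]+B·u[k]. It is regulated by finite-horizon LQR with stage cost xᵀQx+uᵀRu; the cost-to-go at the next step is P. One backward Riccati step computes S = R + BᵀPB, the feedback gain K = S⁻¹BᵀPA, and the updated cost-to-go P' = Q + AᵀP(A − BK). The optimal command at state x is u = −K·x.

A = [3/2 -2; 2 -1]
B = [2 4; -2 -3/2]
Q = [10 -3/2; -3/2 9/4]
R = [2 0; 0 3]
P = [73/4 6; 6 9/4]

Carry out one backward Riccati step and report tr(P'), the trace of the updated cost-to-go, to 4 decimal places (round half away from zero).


BᵀP = [24.5000 7.5000; 64.0000 20.6250]
S = R + BᵀPB = [2 0; 0 3] + [34.0000 86.7500; 86.7500 225.0625] = [36.0000 86.7500; 86.7500 228.0625]
BᵀPA = [51.7500 -56.5000; 137.2500 -148.6250]
K = S⁻¹·BᵀPA = [-0.1522 0.0112; 0.6597 -0.6560]
A−BK = [-0.8344 0.6014; 2.6852 -1.9615]
AᵀP(A−BK) = [3.3947 -2.8010; -2.8010 2.3929]
P' = Q + AᵀP(A−BK) = [13.3947 -4.3010; -4.3010 4.6429]
tr(P') = 18.0376

18.0376


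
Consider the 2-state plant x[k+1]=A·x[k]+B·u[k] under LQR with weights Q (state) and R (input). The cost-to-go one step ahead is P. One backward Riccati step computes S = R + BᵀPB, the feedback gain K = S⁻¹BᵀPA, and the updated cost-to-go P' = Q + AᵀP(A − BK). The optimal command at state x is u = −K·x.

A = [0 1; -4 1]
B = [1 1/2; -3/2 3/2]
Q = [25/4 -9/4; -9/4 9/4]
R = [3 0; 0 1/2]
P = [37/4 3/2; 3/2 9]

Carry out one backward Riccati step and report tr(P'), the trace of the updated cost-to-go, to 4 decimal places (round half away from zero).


13.2422

BᵀP = [7.0000 -12.0000; 6.8750 14.2500]
S = R + BᵀPB = [3 0; 0 1/2] + [25.0000 -14.5000; -14.5000 24.8125] = [28.0000 -14.5000; -14.5000 25.3125]
BᵀPA = [48.0000 -5.0000; -57.0000 21.1250]
K = S⁻¹·BᵀPA = [0.7793 0.3606; -1.8054 1.0411]
A−BK = [0.1234 0.1189; -0.1229 -0.0208]
AᵀP(A−BK) = [3.6830 0.0361; 0.0361 1.0592]
P' = Q + AᵀP(A−BK) = [9.9330 -2.2139; -2.2139 3.3092]
tr(P') = 13.2422


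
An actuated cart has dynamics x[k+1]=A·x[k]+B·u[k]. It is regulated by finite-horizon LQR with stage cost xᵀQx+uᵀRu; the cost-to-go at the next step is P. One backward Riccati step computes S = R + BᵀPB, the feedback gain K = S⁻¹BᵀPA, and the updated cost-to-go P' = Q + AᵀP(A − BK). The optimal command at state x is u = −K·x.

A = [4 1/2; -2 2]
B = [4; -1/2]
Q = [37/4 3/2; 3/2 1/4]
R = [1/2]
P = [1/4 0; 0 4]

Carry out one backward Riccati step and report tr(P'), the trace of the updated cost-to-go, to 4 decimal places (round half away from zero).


31.6989

BᵀP = [1.0000 -2.0000]
S = R + BᵀPB = [1/2] + [5.0000] = [5.5000]
BᵀPA = [8.0000 -3.5000]
K = S⁻¹·BᵀPA = [1.4545 -0.6364]
A−BK = [-1.8182 3.0455; -1.2727 1.6818]
AᵀP(A−BK) = [8.3636 -10.4091; -10.4091 13.8352]
P' = Q + AᵀP(A−BK) = [17.6136 -8.9091; -8.9091 14.0852]
tr(P') = 31.6989


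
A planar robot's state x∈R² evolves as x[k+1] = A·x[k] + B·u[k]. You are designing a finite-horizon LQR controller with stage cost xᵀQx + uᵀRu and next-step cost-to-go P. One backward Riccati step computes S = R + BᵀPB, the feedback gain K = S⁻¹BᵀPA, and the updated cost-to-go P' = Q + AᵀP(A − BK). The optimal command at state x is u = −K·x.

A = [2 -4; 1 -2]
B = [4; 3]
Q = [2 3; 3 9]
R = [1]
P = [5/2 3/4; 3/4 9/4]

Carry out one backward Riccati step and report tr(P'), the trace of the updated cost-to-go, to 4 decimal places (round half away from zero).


BᵀP = [12.2500 9.7500]
S = R + BᵀPB = [1] + [78.2500] = [79.2500]
BᵀPA = [34.2500 -68.5000]
K = S⁻¹·BᵀPA = [0.4322 -0.8644]
A−BK = [0.2713 -0.5426; -0.2965 0.5931]
AᵀP(A−BK) = [0.4479 -0.8959; -0.8959 1.7918]
P' = Q + AᵀP(A−BK) = [2.4479 2.1041; 2.1041 10.7918]
tr(P') = 13.2397

13.2397


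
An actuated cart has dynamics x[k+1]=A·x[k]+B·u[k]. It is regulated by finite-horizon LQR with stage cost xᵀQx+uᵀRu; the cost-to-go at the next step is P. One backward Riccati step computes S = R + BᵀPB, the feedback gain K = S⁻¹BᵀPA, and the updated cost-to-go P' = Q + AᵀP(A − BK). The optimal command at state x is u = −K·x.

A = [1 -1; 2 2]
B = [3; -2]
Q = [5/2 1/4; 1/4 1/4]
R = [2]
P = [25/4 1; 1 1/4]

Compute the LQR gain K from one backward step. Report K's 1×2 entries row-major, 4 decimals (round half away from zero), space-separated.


0.4603 -0.2487

BᵀP = [16.7500 2.5000]
S = R + BᵀPB = [2] + [45.2500] = [47.2500]
BᵀPA = [21.7500 -11.7500]
K = S⁻¹·BᵀPA = [0.4603 -0.2487]
A−BK = [-0.3810 -0.2540; 2.9206 1.5026]
AᵀP(A−BK) = [1.2381 0.1587; 0.1587 0.3280]
P' = Q + AᵀP(A−BK) = [3.7381 0.4087; 0.4087 0.5780]
tr(P') = 4.3161


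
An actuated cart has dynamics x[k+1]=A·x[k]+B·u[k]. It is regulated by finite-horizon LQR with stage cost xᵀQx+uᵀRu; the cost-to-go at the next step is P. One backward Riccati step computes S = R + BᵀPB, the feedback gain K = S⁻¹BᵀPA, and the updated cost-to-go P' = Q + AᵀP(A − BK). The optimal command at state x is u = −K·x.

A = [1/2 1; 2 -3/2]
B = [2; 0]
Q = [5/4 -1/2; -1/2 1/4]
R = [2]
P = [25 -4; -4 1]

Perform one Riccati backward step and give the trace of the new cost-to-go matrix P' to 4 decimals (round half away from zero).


4.5196

BᵀP = [50.0000 -8.0000]
S = R + BᵀPB = [2] + [100.0000] = [102.0000]
BᵀPA = [9.0000 62.0000]
K = S⁻¹·BᵀPA = [0.0882 0.6078]
A−BK = [0.3235 -0.2157; 2.0000 -1.5000]
AᵀP(A−BK) = [1.4559 -0.9706; -0.9706 1.5637]
P' = Q + AᵀP(A−BK) = [2.7059 -1.4706; -1.4706 1.8137]
tr(P') = 4.5196


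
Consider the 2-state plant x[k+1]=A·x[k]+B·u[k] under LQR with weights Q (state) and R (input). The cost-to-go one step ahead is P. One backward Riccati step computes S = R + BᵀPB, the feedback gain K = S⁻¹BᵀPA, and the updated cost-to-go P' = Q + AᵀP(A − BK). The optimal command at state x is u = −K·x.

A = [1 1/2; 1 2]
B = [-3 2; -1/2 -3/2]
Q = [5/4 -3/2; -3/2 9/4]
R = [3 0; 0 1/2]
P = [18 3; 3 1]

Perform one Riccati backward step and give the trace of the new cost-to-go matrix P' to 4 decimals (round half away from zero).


5.7269

BᵀP = [-55.5000 -9.5000; 31.5000 4.5000]
S = R + BᵀPB = [3 0; 0 1/2] + [171.2500 -96.7500; -96.7500 56.2500] = [174.2500 -96.7500; -96.7500 56.7500]
BᵀPA = [-65.0000 -46.7500; 36.0000 24.7500]
K = S⁻¹·BᵀPA = [-0.3896 -0.4895; -0.0298 -0.3983]
A−BK = [-0.1091 -0.1717; 0.7605 1.1578]
AᵀP(A−BK) = [0.7505 1.0250; 1.0250 1.4764]
P' = Q + AᵀP(A−BK) = [2.0005 -0.4750; -0.4750 3.7264]
tr(P') = 5.7269


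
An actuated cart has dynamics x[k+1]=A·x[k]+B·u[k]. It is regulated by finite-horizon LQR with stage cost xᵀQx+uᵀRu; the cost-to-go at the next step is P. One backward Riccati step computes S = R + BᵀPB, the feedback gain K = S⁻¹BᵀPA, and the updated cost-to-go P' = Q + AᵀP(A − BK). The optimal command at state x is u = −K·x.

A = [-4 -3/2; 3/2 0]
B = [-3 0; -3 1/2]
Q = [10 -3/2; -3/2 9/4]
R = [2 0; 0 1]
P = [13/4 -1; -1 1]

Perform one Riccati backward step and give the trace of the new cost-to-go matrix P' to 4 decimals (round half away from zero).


41.9410

BᵀP = [-6.7500 0.0000; -0.5000 0.5000]
S = R + BᵀPB = [2 0; 0 1] + [20.2500 0.0000; 0.0000 0.2500] = [22.2500 0.0000; 0.0000 1.2500]
BᵀPA = [27.0000 10.1250; 2.7500 0.7500]
K = S⁻¹·BᵀPA = [1.2135 0.4551; 2.2000 0.6000]
A−BK = [-0.3596 -0.1348; 4.0404 1.0652]
AᵀP(A−BK) = [27.4360 7.8135; 7.8135 2.2551]
P' = Q + AᵀP(A−BK) = [37.4360 6.3135; 6.3135 4.5051]
tr(P') = 41.9410


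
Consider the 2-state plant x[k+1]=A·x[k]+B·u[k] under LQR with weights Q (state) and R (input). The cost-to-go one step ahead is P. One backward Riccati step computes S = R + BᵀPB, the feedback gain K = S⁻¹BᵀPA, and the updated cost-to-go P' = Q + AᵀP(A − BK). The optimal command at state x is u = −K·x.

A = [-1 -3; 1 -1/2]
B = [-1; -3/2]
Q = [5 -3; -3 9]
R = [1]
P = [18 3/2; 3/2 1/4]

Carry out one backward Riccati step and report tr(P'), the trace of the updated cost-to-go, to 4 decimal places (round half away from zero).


23.6364

BᵀP = [-20.2500 -1.8750]
S = R + BᵀPB = [1] + [23.0625] = [24.0625]
BᵀPA = [18.3750 61.6875]
K = S⁻¹·BᵀPA = [0.7636 2.5636]
A−BK = [-0.2364 -0.4364; 2.1455 3.3455]
AᵀP(A−BK) = [1.2182 3.0182; 3.0182 8.4182]
P' = Q + AᵀP(A−BK) = [6.2182 0.0182; 0.0182 17.4182]
tr(P') = 23.6364


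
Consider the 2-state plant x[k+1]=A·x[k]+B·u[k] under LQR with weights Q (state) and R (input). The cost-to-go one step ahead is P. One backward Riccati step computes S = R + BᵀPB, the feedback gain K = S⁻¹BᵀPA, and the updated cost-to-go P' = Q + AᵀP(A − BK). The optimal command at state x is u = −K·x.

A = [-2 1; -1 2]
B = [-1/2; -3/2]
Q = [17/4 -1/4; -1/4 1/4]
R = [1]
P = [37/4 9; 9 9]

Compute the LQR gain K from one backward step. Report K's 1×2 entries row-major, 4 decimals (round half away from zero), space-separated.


BᵀP = [-18.1250 -18.0000]
S = R + BᵀPB = [1] + [36.0625] = [37.0625]
BᵀPA = [54.2500 -54.1250]
K = S⁻¹·BᵀPA = [1.4637 -1.4604]
A−BK = [-1.2681 0.2698; 1.1956 -0.1906]
AᵀP(A−BK) = [2.5919 -2.2749; -2.2749 2.2074]
P' = Q + AᵀP(A−BK) = [6.8419 -2.5249; -2.5249 2.4574]
tr(P') = 9.2993

1.4637 -1.4604
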